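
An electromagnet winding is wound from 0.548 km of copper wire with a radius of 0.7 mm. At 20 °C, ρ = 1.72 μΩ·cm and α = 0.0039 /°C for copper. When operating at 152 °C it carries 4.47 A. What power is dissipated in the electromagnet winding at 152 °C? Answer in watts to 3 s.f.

ρ = 1.72 μΩ·cm = 1.72×10^-8 Ω·m
A = πr² = π(7.0000e-04 m)² = 1.539e-06 m²
R₍20₎ = ρL/A = (1.72×10^-8)(548)/(1.539e-06) = 6.123 Ω
R₍152₎ = R₍20₎(1 + αΔT) = 6.123 × (1 + 0.0039×132) = 9.275 Ω
P = I²R = (4.47)² × 9.275 = 185 W

185 W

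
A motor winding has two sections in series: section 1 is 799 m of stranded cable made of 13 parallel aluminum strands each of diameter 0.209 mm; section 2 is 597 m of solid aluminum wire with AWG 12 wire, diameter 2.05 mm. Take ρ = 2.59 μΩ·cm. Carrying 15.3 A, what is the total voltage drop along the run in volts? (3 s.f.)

782 V

ρ = 2.59 μΩ·cm = 2.59×10^-8 Ω·m
Section 1: A_strand = π(1.0450e-04)² = 3.431e-08 m²; R₁ = ρL/(N·A_s) = (2.59×10^-8)(799)/(13×3.431e-08) = 46.4 Ω
Section 2: A = π(2.05/2 mm)² = π(1.0250e-03 m)² = 3.301e-06 m²
R₂ = (2.59×10^-8)(597)/(3.301e-06) = 4.685 Ω
R = R₁ + R₂ = 51.08 Ω
V = IR = 15.3 × 51.08 = 782 V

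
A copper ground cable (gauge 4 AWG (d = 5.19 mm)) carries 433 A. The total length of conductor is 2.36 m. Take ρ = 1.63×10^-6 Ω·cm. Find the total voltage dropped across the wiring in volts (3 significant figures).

0.787 V

ρ = 1.63×10^-6 Ω·cm = 1.63×10^-8 Ω·m
A = π(5.19/2 mm)² = π(2.5950e-03 m)² = 2.116e-05 m²
R = ρL/A = (1.63×10^-8)(2.36)/(2.116e-05) = 0.001818 Ω
V = IR = 433 × 0.001818 = 0.787 V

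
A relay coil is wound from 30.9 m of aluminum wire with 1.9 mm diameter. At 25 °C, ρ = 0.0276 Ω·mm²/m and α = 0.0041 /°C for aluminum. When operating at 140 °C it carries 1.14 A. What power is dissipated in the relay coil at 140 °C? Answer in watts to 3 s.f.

ρ = 0.0276 Ω·mm²/m = 2.76×10^-8 Ω·m
A = π(d/2)² = π(9.5000e-04 m)² = 2.835e-06 m²
R₍25₎ = ρL/A = (2.76×10^-8)(30.9)/(2.835e-06) = 0.3008 Ω
R₍140₎ = R₍25₎(1 + αΔT) = 0.3008 × (1 + 0.0041×115) = 0.4426 Ω
P = I²R = (1.14)² × 0.4426 = 0.575 W

0.575 W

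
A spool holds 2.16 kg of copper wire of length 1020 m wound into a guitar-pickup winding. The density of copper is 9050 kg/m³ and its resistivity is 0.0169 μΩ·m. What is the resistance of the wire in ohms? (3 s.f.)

73.7 Ω

ρ = 0.0169 μΩ·m = 1.69×10^-8 Ω·m
A = m/(density·L) = 2.16/(9050×1020) = 2.3399e-07 m²
R = ρL/A = (1.69×10^-8)(1020)/(2.3399e-07) = 73.7 Ω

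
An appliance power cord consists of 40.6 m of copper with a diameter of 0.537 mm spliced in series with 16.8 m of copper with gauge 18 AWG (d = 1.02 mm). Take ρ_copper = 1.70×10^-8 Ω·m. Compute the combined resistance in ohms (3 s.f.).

Segment 1: A = π(d/2)² = π(2.6850e-04 m)² = 2.265e-07 m²
R₁ = ρL/A = (1.70×10^-8)(40.6)/(2.265e-07) = 3.047 Ω
Segment 2: A = π(1.02/2 mm)² = π(5.1000e-04 m)² = 8.171e-07 m²
R₂ = (1.70×10^-8)(16.8)/(8.171e-07) = 0.3495 Ω
R = R₁ + R₂ = 3.40 Ω

3.40 Ω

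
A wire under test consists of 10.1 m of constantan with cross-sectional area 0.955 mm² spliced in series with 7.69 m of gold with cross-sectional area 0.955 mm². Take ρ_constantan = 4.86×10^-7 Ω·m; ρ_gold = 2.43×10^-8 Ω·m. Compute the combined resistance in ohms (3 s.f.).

5.34 Ω

Segment 1: A = 0.955 mm² = 9.550e-07 m²
R₁ = ρL/A = (4.86×10^-7)(10.1)/(9.550e-07) = 5.14 Ω
R₂ = (2.43×10^-8)(7.69)/(9.550e-07) = 0.1957 Ω
R = R₁ + R₂ = 5.34 Ω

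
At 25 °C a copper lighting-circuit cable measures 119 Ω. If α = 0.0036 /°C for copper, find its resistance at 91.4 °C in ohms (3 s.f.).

147 Ω

ΔT = 91.4 − 25 = 66.4 °C
R = R₀(1 + αΔT) = 119 × (1 + 0.0036×66.4) = 119 × 1.239 = 147 Ω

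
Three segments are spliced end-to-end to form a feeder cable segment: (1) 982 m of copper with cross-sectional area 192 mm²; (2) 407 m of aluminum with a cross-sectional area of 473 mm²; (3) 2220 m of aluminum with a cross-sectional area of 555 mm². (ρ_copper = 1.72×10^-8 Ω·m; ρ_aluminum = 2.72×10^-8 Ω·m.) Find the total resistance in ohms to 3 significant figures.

Seg 1: A = 192 mm² = 1.920e-04 m²
R_1 = (1.72×10^-8)(982)/(1.920e-04) = 0.08797 Ω
Seg 2: A = 473 mm² = 4.730e-04 m²
R_2 = (2.72×10^-8)(407)/(4.730e-04) = 0.0234 Ω
Seg 3: A = 555 mm² = 5.550e-04 m²
R_3 = (2.72×10^-8)(2220)/(5.550e-04) = 0.1088 Ω
R_total = R_1 + R_2 + R_3 = 0.220 Ω

0.220 Ω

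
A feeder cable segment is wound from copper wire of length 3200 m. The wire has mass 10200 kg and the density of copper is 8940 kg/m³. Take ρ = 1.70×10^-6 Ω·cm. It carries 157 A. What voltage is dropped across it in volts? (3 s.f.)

ρ = 1.70×10^-6 Ω·cm = 1.70×10^-8 Ω·m
A = m/(density·L) = 10200/(8940×3200) = 3.5654e-04 m²
R = ρL/A = (1.70×10^-8)(3200)/(3.5654e-04) = 0.1526 Ω
V = IR = 157 × 0.1526 = 24.0 V

24.0 V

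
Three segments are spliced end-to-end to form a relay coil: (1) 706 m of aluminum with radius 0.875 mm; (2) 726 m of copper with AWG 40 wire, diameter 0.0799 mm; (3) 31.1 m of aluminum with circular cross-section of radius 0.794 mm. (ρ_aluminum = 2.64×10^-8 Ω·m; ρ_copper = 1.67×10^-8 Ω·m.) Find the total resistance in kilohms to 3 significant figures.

2.43 kΩ

Seg 1: A = πr² = π(8.7500e-04 m)² = 2.405e-06 m²
R_1 = (2.64×10^-8)(706)/(2.405e-06) = 7.749 Ω
Seg 2: A = π(0.0799/2 mm)² = π(3.9950e-05 m)² = 5.014e-09 m²
R_2 = (1.67×10^-8)(726)/(5.014e-09) = 2418 Ω
Seg 3: A = πr² = π(7.9400e-04 m)² = 1.981e-06 m²
R_3 = (2.64×10^-8)(31.1)/(1.981e-06) = 0.4145 Ω
R_total = R_1 + R_2 + R_3 = 2.43 kΩ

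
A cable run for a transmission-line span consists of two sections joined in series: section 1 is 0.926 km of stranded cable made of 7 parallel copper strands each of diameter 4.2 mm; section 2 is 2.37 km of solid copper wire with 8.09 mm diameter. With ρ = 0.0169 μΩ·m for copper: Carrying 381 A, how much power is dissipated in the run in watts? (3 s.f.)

1.37×10^5 W

ρ = 0.0169 μΩ·m = 1.69×10^-8 Ω·m
Section 1: A_strand = π(2.1000e-03)² = 1.385e-05 m²; R₁ = ρL/(N·A_s) = (1.69×10^-8)(926)/(7×1.385e-05) = 0.1614 Ω
Section 2: A = π(d/2)² = π(4.0450e-03 m)² = 5.140e-05 m²
R₂ = (1.69×10^-8)(2370)/(5.140e-05) = 0.7792 Ω
R = R₁ + R₂ = 0.9406 Ω
P = I²R = (381)² × 0.9406 = 1.37×10^5 W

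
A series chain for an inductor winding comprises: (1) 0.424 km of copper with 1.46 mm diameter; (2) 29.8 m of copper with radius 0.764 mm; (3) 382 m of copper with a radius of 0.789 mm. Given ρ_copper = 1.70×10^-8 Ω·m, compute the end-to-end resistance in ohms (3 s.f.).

7.90 Ω

Seg 1: A = π(d/2)² = π(7.3000e-04 m)² = 1.674e-06 m²
R_1 = (1.70×10^-8)(424)/(1.674e-06) = 4.305 Ω
Seg 2: A = πr² = π(7.6400e-04 m)² = 1.834e-06 m²
R_2 = (1.70×10^-8)(29.8)/(1.834e-06) = 0.2763 Ω
Seg 3: A = πr² = π(7.8900e-04 m)² = 1.956e-06 m²
R_3 = (1.70×10^-8)(382)/(1.956e-06) = 3.321 Ω
R_total = R_1 + R_2 + R_3 = 7.90 Ω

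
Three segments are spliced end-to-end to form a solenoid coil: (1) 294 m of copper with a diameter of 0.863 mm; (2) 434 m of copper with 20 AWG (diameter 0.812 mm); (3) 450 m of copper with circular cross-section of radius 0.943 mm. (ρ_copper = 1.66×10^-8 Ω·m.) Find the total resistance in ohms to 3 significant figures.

Seg 1: A = π(d/2)² = π(4.3150e-04 m)² = 5.849e-07 m²
R_1 = (1.66×10^-8)(294)/(5.849e-07) = 8.343 Ω
Seg 2: A = π(0.812/2 mm)² = π(4.0600e-04 m)² = 5.178e-07 m²
R_2 = (1.66×10^-8)(434)/(5.178e-07) = 13.91 Ω
Seg 3: A = πr² = π(9.4300e-04 m)² = 2.794e-06 m²
R_3 = (1.66×10^-8)(450)/(2.794e-06) = 2.674 Ω
R_total = R_1 + R_2 + R_3 = 24.9 Ω

24.9 Ω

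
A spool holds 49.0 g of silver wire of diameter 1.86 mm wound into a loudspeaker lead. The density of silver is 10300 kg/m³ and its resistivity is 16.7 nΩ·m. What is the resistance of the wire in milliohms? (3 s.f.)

10.8 mΩ

ρ = 16.7 nΩ·m = 1.67×10^-8 Ω·m
A = π(d/2)² = π(9.3000e-04 m)² = 2.7172e-06 m²
L = m/(density·A) = 0.049/(10300×2.7172e-06) = 1.751 m
R = ρL/A = (1.67×10^-8)(1.751)/(2.7172e-06) = 10.8 mΩ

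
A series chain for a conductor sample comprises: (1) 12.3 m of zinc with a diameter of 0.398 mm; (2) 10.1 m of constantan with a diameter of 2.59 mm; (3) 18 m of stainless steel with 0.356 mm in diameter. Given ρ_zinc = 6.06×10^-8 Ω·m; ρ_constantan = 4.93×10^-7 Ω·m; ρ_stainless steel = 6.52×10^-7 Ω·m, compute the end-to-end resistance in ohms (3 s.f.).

Seg 1: A = π(d/2)² = π(1.9900e-04 m)² = 1.244e-07 m²
R_1 = (6.06×10^-8)(12.3)/(1.244e-07) = 5.991 Ω
Seg 2: A = π(d/2)² = π(1.2950e-03 m)² = 5.269e-06 m²
R_2 = (4.93×10^-7)(10.1)/(5.269e-06) = 0.9451 Ω
Seg 3: A = π(d/2)² = π(1.7800e-04 m)² = 9.954e-08 m²
R_3 = (6.52×10^-7)(18)/(9.954e-08) = 117.9 Ω
R_total = R_1 + R_2 + R_3 = 125 Ω

125 Ω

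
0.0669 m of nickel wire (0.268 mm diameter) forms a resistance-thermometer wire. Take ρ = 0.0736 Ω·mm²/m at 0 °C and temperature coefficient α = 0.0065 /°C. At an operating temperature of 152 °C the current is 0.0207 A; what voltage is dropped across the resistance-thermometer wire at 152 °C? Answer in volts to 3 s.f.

ρ = 0.0736 Ω·mm²/m = 7.36×10^-8 Ω·m
A = π(d/2)² = π(1.3400e-04 m)² = 5.641e-08 m²
R₍0₎ = ρL/A = (7.36×10^-8)(0.0669)/(5.641e-08) = 0.08729 Ω
R₍152₎ = R₍0₎(1 + αΔT) = 0.08729 × (1 + 0.0065×152) = 0.1735 Ω
V = IR = 0.0207 × 0.1735 = 0.00359 V

0.00359 V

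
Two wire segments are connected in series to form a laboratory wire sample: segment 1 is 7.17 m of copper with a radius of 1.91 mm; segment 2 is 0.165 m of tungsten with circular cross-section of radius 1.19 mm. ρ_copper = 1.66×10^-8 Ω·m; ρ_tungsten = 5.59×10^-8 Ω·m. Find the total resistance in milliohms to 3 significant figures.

Segment 1: A = πr² = π(1.9100e-03 m)² = 1.146e-05 m²
R₁ = ρL/A = (1.66×10^-8)(7.17)/(1.146e-05) = 0.01039 Ω
Segment 2: A = πr² = π(1.1900e-03 m)² = 4.449e-06 m²
R₂ = (5.59×10^-8)(0.165)/(4.449e-06) = 0.002073 Ω
R = R₁ + R₂ = 12.5 mΩ

12.5 mΩ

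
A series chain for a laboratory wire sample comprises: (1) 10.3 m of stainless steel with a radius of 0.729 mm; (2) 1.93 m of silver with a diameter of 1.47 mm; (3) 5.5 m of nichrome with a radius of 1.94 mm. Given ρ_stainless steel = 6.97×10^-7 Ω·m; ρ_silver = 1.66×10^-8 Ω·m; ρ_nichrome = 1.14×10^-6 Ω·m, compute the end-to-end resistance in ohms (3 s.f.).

Seg 1: A = πr² = π(7.2900e-04 m)² = 1.670e-06 m²
R_1 = (6.97×10^-7)(10.3)/(1.670e-06) = 4.3 Ω
Seg 2: A = π(d/2)² = π(7.3500e-04 m)² = 1.697e-06 m²
R_2 = (1.66×10^-8)(1.93)/(1.697e-06) = 0.01888 Ω
Seg 3: A = πr² = π(1.9400e-03 m)² = 1.182e-05 m²
R_3 = (1.14×10^-6)(5.5)/(1.182e-05) = 0.5303 Ω
R_total = R_1 + R_2 + R_3 = 4.85 Ω

4.85 Ω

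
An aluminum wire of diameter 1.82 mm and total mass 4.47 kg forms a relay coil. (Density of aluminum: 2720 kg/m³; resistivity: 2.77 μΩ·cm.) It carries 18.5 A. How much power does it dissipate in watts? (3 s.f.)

2300 W

ρ = 2.77 μΩ·cm = 2.77×10^-8 Ω·m
A = π(d/2)² = π(9.1000e-04 m)² = 2.6016e-06 m²
L = m/(density·A) = 4.47/(2720×2.6016e-06) = 631.7 m
R = ρL/A = (2.77×10^-8)(631.7)/(2.6016e-06) = 6.726 Ω
P = I²R = (18.5)² × 6.726 = 2300 W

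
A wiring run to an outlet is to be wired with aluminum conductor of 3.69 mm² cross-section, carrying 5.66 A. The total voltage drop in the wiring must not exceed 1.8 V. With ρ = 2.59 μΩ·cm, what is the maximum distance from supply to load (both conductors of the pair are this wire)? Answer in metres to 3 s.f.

22.7 m

ρ = 2.59 μΩ·cm = 2.59×10^-8 Ω·m
A = 3.69 mm² = 3.690e-06 m²
L_max = V_max·A/(2·ρI) = (1.8)(3.690e-06)/(2×2.59×10^-8×5.66) = 22.7 m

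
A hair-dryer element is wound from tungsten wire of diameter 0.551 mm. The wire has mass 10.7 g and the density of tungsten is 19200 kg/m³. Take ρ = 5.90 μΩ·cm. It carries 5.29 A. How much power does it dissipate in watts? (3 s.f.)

ρ = 5.90 μΩ·cm = 5.90×10^-8 Ω·m
A = π(d/2)² = π(2.7550e-04 m)² = 2.3845e-07 m²
L = m/(density·A) = 0.0107/(19200×2.3845e-07) = 2.337 m
R = ρL/A = (5.90×10^-8)(2.337)/(2.3845e-07) = 0.5783 Ω
P = I²R = (5.29)² × 0.5783 = 16.2 W

16.2 W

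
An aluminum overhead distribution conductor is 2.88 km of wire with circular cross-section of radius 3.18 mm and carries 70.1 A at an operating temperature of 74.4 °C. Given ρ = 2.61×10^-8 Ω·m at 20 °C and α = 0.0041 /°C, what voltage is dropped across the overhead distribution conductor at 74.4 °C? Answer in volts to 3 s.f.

A = πr² = π(3.1800e-03 m)² = 3.177e-05 m²
R₍20₎ = ρL/A = (2.61×10^-8)(2880)/(3.177e-05) = 2.366 Ω
R₍74.4₎ = R₍20₎(1 + αΔT) = 2.366 × (1 + 0.0041×54.4) = 2.894 Ω
V = IR = 70.1 × 2.894 = 203 V

203 V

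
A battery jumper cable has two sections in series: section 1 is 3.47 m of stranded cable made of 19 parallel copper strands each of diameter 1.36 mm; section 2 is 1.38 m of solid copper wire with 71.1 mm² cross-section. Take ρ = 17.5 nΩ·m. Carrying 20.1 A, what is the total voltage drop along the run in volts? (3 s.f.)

ρ = 17.5 nΩ·m = 1.75×10^-8 Ω·m
Section 1: A_strand = π(6.8000e-04)² = 1.453e-06 m²; R₁ = ρL/(N·A_s) = (1.75×10^-8)(3.47)/(19×1.453e-06) = 0.0022 Ω
Section 2: A = 71.1 mm² = 7.110e-05 m²
R₂ = (1.75×10^-8)(1.38)/(7.110e-05) = 3.397×10^-4 Ω
R = R₁ + R₂ = 0.00254 Ω
V = IR = 20.1 × 0.00254 = 0.0510 V

0.0510 V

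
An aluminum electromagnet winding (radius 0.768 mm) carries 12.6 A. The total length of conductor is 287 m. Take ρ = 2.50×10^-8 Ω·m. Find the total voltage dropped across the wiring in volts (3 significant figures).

A = πr² = π(7.6800e-04 m)² = 1.853e-06 m²
R = ρL/A = (2.50×10^-8)(287)/(1.853e-06) = 3.872 Ω
V = IR = 12.6 × 3.872 = 48.8 V

48.8 V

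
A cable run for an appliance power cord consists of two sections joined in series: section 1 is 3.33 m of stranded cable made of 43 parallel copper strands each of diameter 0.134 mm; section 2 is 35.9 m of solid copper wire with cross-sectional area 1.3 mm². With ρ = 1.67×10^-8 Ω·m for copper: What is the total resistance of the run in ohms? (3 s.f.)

0.553 Ω

Section 1: A_strand = π(6.7000e-05)² = 1.410e-08 m²; R₁ = ρL/(N·A_s) = (1.67×10^-8)(3.33)/(43×1.410e-08) = 0.0917 Ω
Section 2: A = 1.3 mm² = 1.300e-06 m²
R₂ = (1.67×10^-8)(35.9)/(1.300e-06) = 0.4612 Ω
R = R₁ + R₂ = 0.553 Ω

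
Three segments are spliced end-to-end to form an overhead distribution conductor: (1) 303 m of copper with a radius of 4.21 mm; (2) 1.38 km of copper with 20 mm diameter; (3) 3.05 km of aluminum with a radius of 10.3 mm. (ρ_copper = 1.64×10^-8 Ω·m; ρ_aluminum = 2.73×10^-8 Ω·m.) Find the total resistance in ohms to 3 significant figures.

Seg 1: A = πr² = π(4.2100e-03 m)² = 5.568e-05 m²
R_1 = (1.64×10^-8)(303)/(5.568e-05) = 0.08924 Ω
Seg 2: A = π(d/2)² = π(1.0000e-02 m)² = 3.142e-04 m²
R_2 = (1.64×10^-8)(1380)/(3.142e-04) = 0.07204 Ω
Seg 3: A = πr² = π(1.0300e-02 m)² = 3.333e-04 m²
R_3 = (2.73×10^-8)(3050)/(3.333e-04) = 0.2498 Ω
R_total = R_1 + R_2 + R_3 = 0.411 Ω

0.411 Ω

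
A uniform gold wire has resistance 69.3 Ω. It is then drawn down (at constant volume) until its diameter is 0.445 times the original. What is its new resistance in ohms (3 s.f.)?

Volume constant ⇒ L' = L/r² with r = 0.445. R' = ρL'/A' = ρ(L/r²)/(πr²d₀²/4) = R/r⁴.
R' = 25.5 × 69.3 = 1770 Ω

1770 Ω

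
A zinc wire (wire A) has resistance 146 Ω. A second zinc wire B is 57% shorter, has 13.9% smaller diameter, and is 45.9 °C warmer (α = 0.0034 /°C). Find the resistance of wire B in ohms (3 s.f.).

97.9 Ω

R ∝ ρL/d² with ρ ∝ (1+αΔT), so R_B/R_A = (1 − 57/100) × (1 − 13.9/100)⁻² × (1 + 0.0034×45.9)
= 0.43 × 1.349 × 1.156 = 0.6706
R_B = 0.6706 × 146 = 97.9 Ω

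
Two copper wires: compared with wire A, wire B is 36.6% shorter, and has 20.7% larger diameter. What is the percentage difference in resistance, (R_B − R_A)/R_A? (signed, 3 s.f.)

R ∝ L/d², so R_B/R_A = (1 − 36.6/100) × (1 + 20.7/100)⁻²
= 0.634 × 0.6864 = 0.4352
(R_B − R_A)/R_A = 0.4352 − 1 = -56.5%

-56.5%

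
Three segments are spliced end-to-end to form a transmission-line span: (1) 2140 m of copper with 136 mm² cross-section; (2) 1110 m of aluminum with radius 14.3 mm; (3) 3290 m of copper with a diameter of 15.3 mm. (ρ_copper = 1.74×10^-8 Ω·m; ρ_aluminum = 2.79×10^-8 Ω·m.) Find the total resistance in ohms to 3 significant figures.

Seg 1: A = 136 mm² = 1.360e-04 m²
R_1 = (1.74×10^-8)(2140)/(1.360e-04) = 0.2738 Ω
Seg 2: A = πr² = π(1.4300e-02 m)² = 6.424e-04 m²
R_2 = (2.79×10^-8)(1110)/(6.424e-04) = 0.04821 Ω
Seg 3: A = π(d/2)² = π(7.6500e-03 m)² = 1.839e-04 m²
R_3 = (1.74×10^-8)(3290)/(1.839e-04) = 0.3114 Ω
R_total = R_1 + R_2 + R_3 = 0.633 Ω

0.633 Ω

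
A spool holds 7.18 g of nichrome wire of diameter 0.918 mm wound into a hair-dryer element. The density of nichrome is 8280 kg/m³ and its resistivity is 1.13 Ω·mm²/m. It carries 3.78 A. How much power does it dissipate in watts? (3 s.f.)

32.0 W

ρ = 1.13 Ω·mm²/m = 1.13×10^-6 Ω·m
A = π(d/2)² = π(4.5900e-04 m)² = 6.6187e-07 m²
L = m/(density·A) = 0.00718/(8280×6.6187e-07) = 1.31 m
R = ρL/A = (1.13×10^-6)(1.31)/(6.6187e-07) = 2.237 Ω
P = I²R = (3.78)² × 2.237 = 32.0 W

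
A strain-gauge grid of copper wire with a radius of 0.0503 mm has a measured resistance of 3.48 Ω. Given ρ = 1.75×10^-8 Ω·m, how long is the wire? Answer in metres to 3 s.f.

1.58 m

A = πr² = π(5.0300e-05 m)² = 7.949e-09 m²
L = RA/ρ = (3.48)(7.949e-09)/(1.75×10^-8) = 1.58 m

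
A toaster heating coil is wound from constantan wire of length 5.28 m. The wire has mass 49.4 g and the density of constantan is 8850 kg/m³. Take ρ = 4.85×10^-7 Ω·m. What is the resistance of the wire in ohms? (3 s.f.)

2.42 Ω

A = m/(density·L) = 0.0494/(8850×5.28) = 1.0572e-06 m²
R = ρL/A = (4.85×10^-7)(5.28)/(1.0572e-06) = 2.42 Ω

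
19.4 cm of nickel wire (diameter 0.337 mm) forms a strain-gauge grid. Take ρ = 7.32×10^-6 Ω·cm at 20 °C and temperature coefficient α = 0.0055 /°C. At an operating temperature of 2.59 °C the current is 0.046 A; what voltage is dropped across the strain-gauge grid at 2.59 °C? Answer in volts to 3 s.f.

0.00662 V

ρ = 7.32×10^-6 Ω·cm = 7.32×10^-8 Ω·m
A = π(d/2)² = π(1.6850e-04 m)² = 8.920e-08 m²
R₍20₎ = ρL/A = (7.32×10^-8)(0.194)/(8.920e-08) = 0.1592 Ω
R₍2.59₎ = R₍20₎(1 + αΔT) = 0.1592 × (1 + 0.0055×-17.4) = 0.144 Ω
V = IR = 0.046 × 0.144 = 0.00662 V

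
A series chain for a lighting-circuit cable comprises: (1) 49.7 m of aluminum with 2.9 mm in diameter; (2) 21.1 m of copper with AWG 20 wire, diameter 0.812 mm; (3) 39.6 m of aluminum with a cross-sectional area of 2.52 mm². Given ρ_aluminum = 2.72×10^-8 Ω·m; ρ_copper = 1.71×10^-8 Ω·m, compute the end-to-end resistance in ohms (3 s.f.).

Seg 1: A = π(d/2)² = π(1.4500e-03 m)² = 6.605e-06 m²
R_1 = (2.72×10^-8)(49.7)/(6.605e-06) = 0.2047 Ω
Seg 2: A = π(0.812/2 mm)² = π(4.0600e-04 m)² = 5.178e-07 m²
R_2 = (1.71×10^-8)(21.1)/(5.178e-07) = 0.6967 Ω
Seg 3: A = 2.52 mm² = 2.520e-06 m²
R_3 = (2.72×10^-8)(39.6)/(2.520e-06) = 0.4274 Ω
R_total = R_1 + R_2 + R_3 = 1.33 Ω

1.33 Ω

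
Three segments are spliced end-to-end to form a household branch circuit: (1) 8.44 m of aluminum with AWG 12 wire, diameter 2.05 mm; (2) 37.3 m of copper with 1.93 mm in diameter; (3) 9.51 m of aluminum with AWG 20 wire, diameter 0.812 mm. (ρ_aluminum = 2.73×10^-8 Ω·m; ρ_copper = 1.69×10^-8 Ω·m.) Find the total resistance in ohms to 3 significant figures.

0.787 Ω

Seg 1: A = π(2.05/2 mm)² = π(1.0250e-03 m)² = 3.301e-06 m²
R_1 = (2.73×10^-8)(8.44)/(3.301e-06) = 0.06981 Ω
Seg 2: A = π(d/2)² = π(9.6500e-04 m)² = 2.926e-06 m²
R_2 = (1.69×10^-8)(37.3)/(2.926e-06) = 0.2155 Ω
Seg 3: A = π(0.812/2 mm)² = π(4.0600e-04 m)² = 5.178e-07 m²
R_3 = (2.73×10^-8)(9.51)/(5.178e-07) = 0.5014 Ω
R_total = R_1 + R_2 + R_3 = 0.787 Ω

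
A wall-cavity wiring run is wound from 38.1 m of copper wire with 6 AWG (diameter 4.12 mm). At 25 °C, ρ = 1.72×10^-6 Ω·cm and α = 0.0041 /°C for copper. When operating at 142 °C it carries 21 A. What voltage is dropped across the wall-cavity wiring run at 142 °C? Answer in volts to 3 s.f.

1.53 V

ρ = 1.72×10^-6 Ω·cm = 1.72×10^-8 Ω·m
A = π(4.12/2 mm)² = π(2.0600e-03 m)² = 1.333e-05 m²
R₍25₎ = ρL/A = (1.72×10^-8)(38.1)/(1.333e-05) = 0.04916 Ω
R₍142₎ = R₍25₎(1 + αΔT) = 0.04916 × (1 + 0.0041×117) = 0.07273 Ω
V = IR = 21 × 0.07273 = 1.53 V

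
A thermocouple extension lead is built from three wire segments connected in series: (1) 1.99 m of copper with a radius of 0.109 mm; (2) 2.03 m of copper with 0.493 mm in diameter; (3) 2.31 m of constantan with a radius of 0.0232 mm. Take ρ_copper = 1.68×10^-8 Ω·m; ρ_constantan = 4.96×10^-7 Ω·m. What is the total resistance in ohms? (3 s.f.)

679 Ω

Seg 1: A = πr² = π(1.0900e-04 m)² = 3.733e-08 m²
R_1 = (1.68×10^-8)(1.99)/(3.733e-08) = 0.8957 Ω
Seg 2: A = π(d/2)² = π(2.4650e-04 m)² = 1.909e-07 m²
R_2 = (1.68×10^-8)(2.03)/(1.909e-07) = 0.1787 Ω
Seg 3: A = πr² = π(2.3200e-05 m)² = 1.691e-09 m²
R_3 = (4.96×10^-7)(2.31)/(1.691e-09) = 677.6 Ω
R_total = R_1 + R_2 + R_3 = 679 Ω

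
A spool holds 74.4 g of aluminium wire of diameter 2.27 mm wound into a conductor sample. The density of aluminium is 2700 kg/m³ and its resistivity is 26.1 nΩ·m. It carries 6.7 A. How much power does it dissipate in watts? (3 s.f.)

1.97 W

ρ = 26.1 nΩ·m = 2.61×10^-8 Ω·m
A = π(d/2)² = π(1.1350e-03 m)² = 4.0471e-06 m²
L = m/(density·A) = 0.0744/(2700×4.0471e-06) = 6.809 m
R = ρL/A = (2.61×10^-8)(6.809)/(4.0471e-06) = 0.04391 Ω
P = I²R = (6.7)² × 0.04391 = 1.97 W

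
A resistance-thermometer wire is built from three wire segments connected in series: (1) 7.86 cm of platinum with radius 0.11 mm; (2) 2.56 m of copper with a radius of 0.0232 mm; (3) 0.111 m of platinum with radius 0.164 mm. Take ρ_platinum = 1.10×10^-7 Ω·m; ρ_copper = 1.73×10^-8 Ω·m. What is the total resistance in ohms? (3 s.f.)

26.6 Ω

Seg 1: A = πr² = π(1.1000e-04 m)² = 3.801e-08 m²
R_1 = (1.10×10^-7)(0.0786)/(3.801e-08) = 0.2274 Ω
Seg 2: A = πr² = π(2.3200e-05 m)² = 1.691e-09 m²
R_2 = (1.73×10^-8)(2.56)/(1.691e-09) = 26.19 Ω
Seg 3: A = πr² = π(1.6400e-04 m)² = 8.450e-08 m²
R_3 = (1.10×10^-7)(0.111)/(8.450e-08) = 0.1445 Ω
R_total = R_1 + R_2 + R_3 = 26.6 Ω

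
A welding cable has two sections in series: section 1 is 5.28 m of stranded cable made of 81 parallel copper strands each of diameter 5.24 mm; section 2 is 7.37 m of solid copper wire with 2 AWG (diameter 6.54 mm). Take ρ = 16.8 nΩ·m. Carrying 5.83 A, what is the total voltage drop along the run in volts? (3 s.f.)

0.0218 V

ρ = 16.8 nΩ·m = 1.68×10^-8 Ω·m
Section 1: A_strand = π(2.6200e-03)² = 2.157e-05 m²; R₁ = ρL/(N·A_s) = (1.68×10^-8)(5.28)/(81×2.157e-05) = 5.078×10^-5 Ω
Section 2: A = π(6.54/2 mm)² = π(3.2700e-03 m)² = 3.359e-05 m²
R₂ = (1.68×10^-8)(7.37)/(3.359e-05) = 0.003686 Ω
R = R₁ + R₂ = 0.003737 Ω
V = IR = 5.83 × 0.003737 = 0.0218 V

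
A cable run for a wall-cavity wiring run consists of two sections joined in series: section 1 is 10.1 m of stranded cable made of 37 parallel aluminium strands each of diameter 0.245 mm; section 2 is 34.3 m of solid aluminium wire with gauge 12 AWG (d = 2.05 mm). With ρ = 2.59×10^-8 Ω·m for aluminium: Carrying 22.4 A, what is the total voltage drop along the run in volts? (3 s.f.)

9.39 V

Section 1: A_strand = π(1.2250e-04)² = 4.714e-08 m²; R₁ = ρL/(N·A_s) = (2.59×10^-8)(10.1)/(37×4.714e-08) = 0.15 Ω
Section 2: A = π(2.05/2 mm)² = π(1.0250e-03 m)² = 3.301e-06 m²
R₂ = (2.59×10^-8)(34.3)/(3.301e-06) = 0.2692 Ω
R = R₁ + R₂ = 0.4191 Ω
V = IR = 22.4 × 0.4191 = 9.39 V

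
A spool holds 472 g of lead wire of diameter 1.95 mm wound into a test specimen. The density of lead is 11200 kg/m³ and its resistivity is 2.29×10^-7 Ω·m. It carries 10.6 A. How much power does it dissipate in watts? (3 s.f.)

122 W

A = π(d/2)² = π(9.7500e-04 m)² = 2.9865e-06 m²
L = m/(density·A) = 0.472/(11200×2.9865e-06) = 14.11 m
R = ρL/A = (2.29×10^-7)(14.11)/(2.9865e-06) = 1.082 Ω
P = I²R = (10.6)² × 1.082 = 122 W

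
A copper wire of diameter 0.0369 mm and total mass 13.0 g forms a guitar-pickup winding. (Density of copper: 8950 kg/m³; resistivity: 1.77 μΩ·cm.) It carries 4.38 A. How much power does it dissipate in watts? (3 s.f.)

4.31×10^5 W

ρ = 1.77 μΩ·cm = 1.77×10^-8 Ω·m
A = π(d/2)² = π(1.8450e-05 m)² = 1.0694e-09 m²
L = m/(density·A) = 0.013/(8950×1.0694e-09) = 1358 m
R = ρL/A = (1.77×10^-8)(1358)/(1.0694e-09) = 22480 Ω
P = I²R = (4.38)² × 22480 = 4.31×10^5 W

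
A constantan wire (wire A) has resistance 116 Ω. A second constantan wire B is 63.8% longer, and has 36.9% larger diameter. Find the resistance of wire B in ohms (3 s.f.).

101 Ω

R ∝ L/d², so R_B/R_A = (1 + 63.8/100) × (1 + 36.9/100)⁻²
= 1.638 × 0.5336 = 0.874
R_B = 0.874 × 116 = 101 Ω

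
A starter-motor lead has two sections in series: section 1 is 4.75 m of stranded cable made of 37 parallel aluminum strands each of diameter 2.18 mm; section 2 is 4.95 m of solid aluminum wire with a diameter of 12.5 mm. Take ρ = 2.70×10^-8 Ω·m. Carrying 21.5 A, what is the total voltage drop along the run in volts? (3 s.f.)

0.0434 V

Section 1: A_strand = π(1.0900e-03)² = 3.733e-06 m²; R₁ = ρL/(N·A_s) = (2.70×10^-8)(4.75)/(37×3.733e-06) = 9.287×10^-4 Ω
Section 2: A = π(d/2)² = π(6.2500e-03 m)² = 1.227e-04 m²
R₂ = (2.70×10^-8)(4.95)/(1.227e-04) = 0.001089 Ω
R = R₁ + R₂ = 0.002018 Ω
V = IR = 21.5 × 0.002018 = 0.0434 V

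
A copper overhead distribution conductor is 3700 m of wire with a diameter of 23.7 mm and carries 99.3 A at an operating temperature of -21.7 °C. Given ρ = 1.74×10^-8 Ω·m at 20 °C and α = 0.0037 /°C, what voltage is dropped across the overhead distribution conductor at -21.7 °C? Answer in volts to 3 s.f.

12.3 V

A = π(d/2)² = π(1.1850e-02 m)² = 4.412e-04 m²
R₍20₎ = ρL/A = (1.74×10^-8)(3700)/(4.412e-04) = 0.1459 Ω
R₍-21.7₎ = R₍20₎(1 + αΔT) = 0.1459 × (1 + 0.0037×-41.7) = 0.1234 Ω
V = IR = 99.3 × 0.1234 = 12.3 V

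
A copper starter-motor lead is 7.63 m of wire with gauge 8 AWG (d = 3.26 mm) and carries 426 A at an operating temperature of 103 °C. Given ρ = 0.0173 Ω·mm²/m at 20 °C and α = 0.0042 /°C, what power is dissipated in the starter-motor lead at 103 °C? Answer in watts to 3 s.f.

ρ = 0.0173 Ω·mm²/m = 1.73×10^-8 Ω·m
A = π(3.26/2 mm)² = π(1.6300e-03 m)² = 8.347e-06 m²
R₍20₎ = ρL/A = (1.73×10^-8)(7.63)/(8.347e-06) = 0.01581 Ω
R₍103₎ = R₍20₎(1 + αΔT) = 0.01581 × (1 + 0.0042×83) = 0.02133 Ω
P = I²R = (426)² × 0.02133 = 3870 W

3870 W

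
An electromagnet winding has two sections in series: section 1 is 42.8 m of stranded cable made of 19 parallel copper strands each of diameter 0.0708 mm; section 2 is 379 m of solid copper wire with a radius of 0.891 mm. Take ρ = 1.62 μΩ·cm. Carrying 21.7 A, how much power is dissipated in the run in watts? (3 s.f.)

5520 W

ρ = 1.62 μΩ·cm = 1.62×10^-8 Ω·m
Section 1: A_strand = π(3.5400e-05)² = 3.937e-09 m²; R₁ = ρL/(N·A_s) = (1.62×10^-8)(42.8)/(19×3.937e-09) = 9.269 Ω
Section 2: A = πr² = π(8.9100e-04 m)² = 2.494e-06 m²
R₂ = (1.62×10^-8)(379)/(2.494e-06) = 2.462 Ω
R = R₁ + R₂ = 11.73 Ω
P = I²R = (21.7)² × 11.73 = 5520 W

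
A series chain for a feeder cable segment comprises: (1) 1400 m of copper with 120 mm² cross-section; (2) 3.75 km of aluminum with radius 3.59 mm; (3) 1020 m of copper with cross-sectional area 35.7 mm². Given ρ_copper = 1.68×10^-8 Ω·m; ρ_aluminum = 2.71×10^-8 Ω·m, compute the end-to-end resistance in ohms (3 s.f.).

Seg 1: A = 120 mm² = 1.200e-04 m²
R_1 = (1.68×10^-8)(1400)/(1.200e-04) = 0.196 Ω
Seg 2: A = πr² = π(3.5900e-03 m)² = 4.049e-05 m²
R_2 = (2.71×10^-8)(3750)/(4.049e-05) = 2.51 Ω
Seg 3: A = 35.7 mm² = 3.570e-05 m²
R_3 = (1.68×10^-8)(1020)/(3.570e-05) = 0.48 Ω
R_total = R_1 + R_2 + R_3 = 3.19 Ω

3.19 Ω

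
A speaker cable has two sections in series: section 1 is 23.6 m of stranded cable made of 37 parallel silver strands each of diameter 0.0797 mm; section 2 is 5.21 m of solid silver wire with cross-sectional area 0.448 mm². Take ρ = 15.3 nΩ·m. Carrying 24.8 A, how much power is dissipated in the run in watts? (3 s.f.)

ρ = 15.3 nΩ·m = 1.53×10^-8 Ω·m
Section 1: A_strand = π(3.9850e-05)² = 4.989e-09 m²; R₁ = ρL/(N·A_s) = (1.53×10^-8)(23.6)/(37×4.989e-09) = 1.956 Ω
Section 2: A = 0.448 mm² = 4.480e-07 m²
R₂ = (1.53×10^-8)(5.21)/(4.480e-07) = 0.1779 Ω
R = R₁ + R₂ = 2.134 Ω
P = I²R = (24.8)² × 2.134 = 1310 W

1310 W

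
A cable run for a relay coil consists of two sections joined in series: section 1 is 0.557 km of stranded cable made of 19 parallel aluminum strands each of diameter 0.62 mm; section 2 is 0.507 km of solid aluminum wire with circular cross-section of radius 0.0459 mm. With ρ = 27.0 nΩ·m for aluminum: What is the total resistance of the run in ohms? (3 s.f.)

ρ = 27.0 nΩ·m = 2.70×10^-8 Ω·m
Section 1: A_strand = π(3.1000e-04)² = 3.019e-07 m²; R₁ = ρL/(N·A_s) = (2.70×10^-8)(557)/(19×3.019e-07) = 2.622 Ω
Section 2: A = πr² = π(4.5900e-05 m)² = 6.619e-09 m²
R₂ = (2.70×10^-8)(507)/(6.619e-09) = 2068 Ω
R = R₁ + R₂ = 2070 Ω

2070 Ω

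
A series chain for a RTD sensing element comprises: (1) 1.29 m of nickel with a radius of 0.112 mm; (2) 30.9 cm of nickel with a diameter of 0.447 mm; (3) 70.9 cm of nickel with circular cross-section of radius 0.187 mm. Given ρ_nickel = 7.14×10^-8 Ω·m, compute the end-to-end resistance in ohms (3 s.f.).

2.94 Ω

Seg 1: A = πr² = π(1.1200e-04 m)² = 3.941e-08 m²
R_1 = (7.14×10^-8)(1.29)/(3.941e-08) = 2.337 Ω
Seg 2: A = π(d/2)² = π(2.2350e-04 m)² = 1.569e-07 m²
R_2 = (7.14×10^-8)(0.309)/(1.569e-07) = 0.1406 Ω
Seg 3: A = πr² = π(1.8700e-04 m)² = 1.099e-07 m²
R_3 = (7.14×10^-8)(0.709)/(1.099e-07) = 0.4608 Ω
R_total = R_1 + R_2 + R_3 = 2.94 Ω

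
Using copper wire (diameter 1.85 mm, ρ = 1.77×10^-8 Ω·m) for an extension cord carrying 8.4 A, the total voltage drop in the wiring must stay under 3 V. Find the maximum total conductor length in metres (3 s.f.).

54.2 m

A = π(d/2)² = π(9.2500e-04 m)² = 2.688e-06 m²
L_max = V_max·A/(1·ρI) = (3)(2.688e-06)/(1.77×10^-8×8.4) = 54.2 m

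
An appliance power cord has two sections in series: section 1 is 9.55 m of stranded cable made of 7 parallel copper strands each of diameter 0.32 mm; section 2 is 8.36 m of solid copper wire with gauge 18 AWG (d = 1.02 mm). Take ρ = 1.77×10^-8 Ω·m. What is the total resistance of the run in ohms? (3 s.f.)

Section 1: A_strand = π(1.6000e-04)² = 8.042e-08 m²; R₁ = ρL/(N·A_s) = (1.77×10^-8)(9.55)/(7×8.042e-08) = 0.3003 Ω
Section 2: A = π(1.02/2 mm)² = π(5.1000e-04 m)² = 8.171e-07 m²
R₂ = (1.77×10^-8)(8.36)/(8.171e-07) = 0.1811 Ω
R = R₁ + R₂ = 0.481 Ω

0.481 Ω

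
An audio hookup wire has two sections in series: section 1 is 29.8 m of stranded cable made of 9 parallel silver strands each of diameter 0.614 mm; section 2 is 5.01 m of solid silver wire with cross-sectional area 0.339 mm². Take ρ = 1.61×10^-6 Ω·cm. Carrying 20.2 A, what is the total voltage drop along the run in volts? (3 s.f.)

8.44 V

ρ = 1.61×10^-6 Ω·cm = 1.61×10^-8 Ω·m
Section 1: A_strand = π(3.0700e-04)² = 2.961e-07 m²; R₁ = ρL/(N·A_s) = (1.61×10^-8)(29.8)/(9×2.961e-07) = 0.18 Ω
Section 2: A = 0.339 mm² = 3.390e-07 m²
R₂ = (1.61×10^-8)(5.01)/(3.390e-07) = 0.2379 Ω
R = R₁ + R₂ = 0.418 Ω
V = IR = 20.2 × 0.418 = 8.44 V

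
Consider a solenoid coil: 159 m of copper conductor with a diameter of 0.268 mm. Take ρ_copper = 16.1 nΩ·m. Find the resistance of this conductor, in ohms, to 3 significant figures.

ρ = 16.1 nΩ·m = 1.61×10^-8 Ω·m
A = π(d/2)² = π(1.3400e-04 m)² = 5.641e-08 m²
R = ρL/A = (1.61×10^-8)(159 m)/(5.641e-08 m²) = 45.4 Ω

45.4 Ω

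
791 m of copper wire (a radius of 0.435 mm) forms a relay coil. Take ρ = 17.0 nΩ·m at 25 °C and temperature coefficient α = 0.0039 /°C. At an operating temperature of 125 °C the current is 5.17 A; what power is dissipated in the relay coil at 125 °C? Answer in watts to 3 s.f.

ρ = 17.0 nΩ·m = 1.70×10^-8 Ω·m
A = πr² = π(4.3500e-04 m)² = 5.945e-07 m²
R₍25₎ = ρL/A = (1.70×10^-8)(791)/(5.945e-07) = 22.62 Ω
R₍125₎ = R₍25₎(1 + αΔT) = 22.62 × (1 + 0.0039×100) = 31.44 Ω
P = I²R = (5.17)² × 31.44 = 840 W

840 W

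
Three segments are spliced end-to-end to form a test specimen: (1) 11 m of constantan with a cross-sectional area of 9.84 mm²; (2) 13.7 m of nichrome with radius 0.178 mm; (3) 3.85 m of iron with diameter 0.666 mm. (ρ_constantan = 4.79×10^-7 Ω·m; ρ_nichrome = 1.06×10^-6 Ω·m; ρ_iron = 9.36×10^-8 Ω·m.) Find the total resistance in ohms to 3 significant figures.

Seg 1: A = 9.84 mm² = 9.840e-06 m²
R_1 = (4.79×10^-7)(11)/(9.840e-06) = 0.5355 Ω
Seg 2: A = πr² = π(1.7800e-04 m)² = 9.954e-08 m²
R_2 = (1.06×10^-6)(13.7)/(9.954e-08) = 145.9 Ω
Seg 3: A = π(d/2)² = π(3.3300e-04 m)² = 3.484e-07 m²
R_3 = (9.36×10^-8)(3.85)/(3.484e-07) = 1.034 Ω
R_total = R_1 + R_2 + R_3 = 147 Ω

147 Ω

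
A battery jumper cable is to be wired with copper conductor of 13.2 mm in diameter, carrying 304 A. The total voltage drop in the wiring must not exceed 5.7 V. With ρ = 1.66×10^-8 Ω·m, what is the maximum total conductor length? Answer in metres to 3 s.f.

A = π(d/2)² = π(6.6000e-03 m)² = 1.368e-04 m²
L_max = V_max·A/(1·ρI) = (5.7)(1.368e-04)/(1.66×10^-8×304) = 155 m

155 m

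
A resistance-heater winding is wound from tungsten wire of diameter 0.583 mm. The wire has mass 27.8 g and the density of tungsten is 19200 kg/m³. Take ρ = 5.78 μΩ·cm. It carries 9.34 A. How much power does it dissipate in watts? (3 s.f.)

ρ = 5.78 μΩ·cm = 5.78×10^-8 Ω·m
A = π(d/2)² = π(2.9150e-04 m)² = 2.6695e-07 m²
L = m/(density·A) = 0.0278/(19200×2.6695e-07) = 5.424 m
R = ρL/A = (5.78×10^-8)(5.424)/(2.6695e-07) = 1.174 Ω
P = I²R = (9.34)² × 1.174 = 102 W

102 W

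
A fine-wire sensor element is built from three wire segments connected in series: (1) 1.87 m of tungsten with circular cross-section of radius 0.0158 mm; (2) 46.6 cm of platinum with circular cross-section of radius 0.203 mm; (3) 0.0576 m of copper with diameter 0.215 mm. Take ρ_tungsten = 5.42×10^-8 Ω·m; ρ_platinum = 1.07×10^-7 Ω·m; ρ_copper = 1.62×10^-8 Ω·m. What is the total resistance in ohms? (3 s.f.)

130 Ω

Seg 1: A = πr² = π(1.5800e-05 m)² = 7.843e-10 m²
R_1 = (5.42×10^-8)(1.87)/(7.843e-10) = 129.2 Ω
Seg 2: A = πr² = π(2.0300e-04 m)² = 1.295e-07 m²
R_2 = (1.07×10^-7)(0.466)/(1.295e-07) = 0.3851 Ω
Seg 3: A = π(d/2)² = π(1.0750e-04 m)² = 3.631e-08 m²
R_3 = (1.62×10^-8)(0.0576)/(3.631e-08) = 0.0257 Ω
R_total = R_1 + R_2 + R_3 = 130 Ω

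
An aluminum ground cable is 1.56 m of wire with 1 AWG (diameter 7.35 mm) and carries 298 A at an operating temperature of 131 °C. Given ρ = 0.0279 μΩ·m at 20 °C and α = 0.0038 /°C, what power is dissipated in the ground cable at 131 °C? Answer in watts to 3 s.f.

ρ = 0.0279 μΩ·m = 2.79×10^-8 Ω·m
A = π(7.35/2 mm)² = π(3.6750e-03 m)² = 4.243e-05 m²
R₍20₎ = ρL/A = (2.79×10^-8)(1.56)/(4.243e-05) = 0.001026 Ω
R₍131₎ = R₍20₎(1 + αΔT) = 0.001026 × (1 + 0.0038×111) = 0.001458 Ω
P = I²R = (298)² × 0.001458 = 130 W

130 W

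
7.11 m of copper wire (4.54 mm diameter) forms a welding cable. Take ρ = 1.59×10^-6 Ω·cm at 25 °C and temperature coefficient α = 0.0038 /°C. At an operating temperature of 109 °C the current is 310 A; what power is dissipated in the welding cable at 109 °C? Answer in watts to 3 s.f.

ρ = 1.59×10^-6 Ω·cm = 1.59×10^-8 Ω·m
A = π(d/2)² = π(2.2700e-03 m)² = 1.619e-05 m²
R₍25₎ = ρL/A = (1.59×10^-8)(7.11)/(1.619e-05) = 0.006983 Ω
R₍109₎ = R₍25₎(1 + αΔT) = 0.006983 × (1 + 0.0038×84) = 0.009212 Ω
P = I²R = (310)² × 0.009212 = 885 W

885 W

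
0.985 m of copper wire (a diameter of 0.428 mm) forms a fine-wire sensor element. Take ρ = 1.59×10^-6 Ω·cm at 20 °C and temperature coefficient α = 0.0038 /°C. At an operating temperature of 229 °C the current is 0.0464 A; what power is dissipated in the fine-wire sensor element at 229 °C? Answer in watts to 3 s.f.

4.20×10^-4 W

ρ = 1.59×10^-6 Ω·cm = 1.59×10^-8 Ω·m
A = π(d/2)² = π(2.1400e-04 m)² = 1.439e-07 m²
R₍20₎ = ρL/A = (1.59×10^-8)(0.985)/(1.439e-07) = 0.1089 Ω
R₍229₎ = R₍20₎(1 + αΔT) = 0.1089 × (1 + 0.0038×209) = 0.1953 Ω
P = I²R = (0.0464)² × 0.1953 = 4.20×10^-4 W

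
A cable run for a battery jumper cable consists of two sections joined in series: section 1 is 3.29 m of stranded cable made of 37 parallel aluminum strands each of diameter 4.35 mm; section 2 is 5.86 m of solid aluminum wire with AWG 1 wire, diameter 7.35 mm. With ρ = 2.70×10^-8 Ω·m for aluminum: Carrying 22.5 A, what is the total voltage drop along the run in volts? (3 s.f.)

0.0875 V

Section 1: A_strand = π(2.1750e-03)² = 1.486e-05 m²; R₁ = ρL/(N·A_s) = (2.70×10^-8)(3.29)/(37×1.486e-05) = 1.615×10^-4 Ω
Section 2: A = π(7.35/2 mm)² = π(3.6750e-03 m)² = 4.243e-05 m²
R₂ = (2.70×10^-8)(5.86)/(4.243e-05) = 0.003729 Ω
R = R₁ + R₂ = 0.003891 Ω
V = IR = 22.5 × 0.003891 = 0.0875 V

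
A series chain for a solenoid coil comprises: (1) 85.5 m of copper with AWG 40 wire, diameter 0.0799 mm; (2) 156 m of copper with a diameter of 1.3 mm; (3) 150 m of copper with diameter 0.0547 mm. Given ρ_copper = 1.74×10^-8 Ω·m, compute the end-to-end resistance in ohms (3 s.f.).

1410 Ω

Seg 1: A = π(0.0799/2 mm)² = π(3.9950e-05 m)² = 5.014e-09 m²
R_1 = (1.74×10^-8)(85.5)/(5.014e-09) = 296.7 Ω
Seg 2: A = π(d/2)² = π(6.5000e-04 m)² = 1.327e-06 m²
R_2 = (1.74×10^-8)(156)/(1.327e-06) = 2.045 Ω
Seg 3: A = π(d/2)² = π(2.7350e-05 m)² = 2.350e-09 m²
R_3 = (1.74×10^-8)(150)/(2.350e-09) = 1111 Ω
R_total = R_1 + R_2 + R_3 = 1410 Ω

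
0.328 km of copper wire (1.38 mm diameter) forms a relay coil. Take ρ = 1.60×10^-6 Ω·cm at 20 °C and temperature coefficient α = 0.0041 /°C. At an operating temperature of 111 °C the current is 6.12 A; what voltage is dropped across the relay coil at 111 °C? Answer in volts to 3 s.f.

29.5 V

ρ = 1.60×10^-6 Ω·cm = 1.60×10^-8 Ω·m
A = π(d/2)² = π(6.9000e-04 m)² = 1.496e-06 m²
R₍20₎ = ρL/A = (1.60×10^-8)(328)/(1.496e-06) = 3.509 Ω
R₍111₎ = R₍20₎(1 + αΔT) = 3.509 × (1 + 0.0041×91) = 4.818 Ω
V = IR = 6.12 × 4.818 = 29.5 V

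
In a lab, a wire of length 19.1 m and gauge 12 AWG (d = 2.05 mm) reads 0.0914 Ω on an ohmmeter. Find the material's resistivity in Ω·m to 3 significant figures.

1.58×10^-8 Ω·m

A = π(2.05/2 mm)² = π(1.0250e-03 m)² = 3.301e-06 m²
ρ = RA/L = (0.0914)(3.301e-06)/(19.1) = 1.58×10^-8 Ω·m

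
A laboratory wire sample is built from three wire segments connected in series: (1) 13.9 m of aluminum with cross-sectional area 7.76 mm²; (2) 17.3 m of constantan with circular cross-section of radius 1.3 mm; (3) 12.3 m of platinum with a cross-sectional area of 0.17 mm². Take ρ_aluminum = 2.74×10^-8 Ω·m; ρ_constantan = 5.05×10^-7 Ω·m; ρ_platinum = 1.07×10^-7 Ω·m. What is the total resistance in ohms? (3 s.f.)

9.44 Ω

Seg 1: A = 7.76 mm² = 7.760e-06 m²
R_1 = (2.74×10^-8)(13.9)/(7.760e-06) = 0.04908 Ω
Seg 2: A = πr² = π(1.3000e-03 m)² = 5.309e-06 m²
R_2 = (5.05×10^-7)(17.3)/(5.309e-06) = 1.646 Ω
Seg 3: A = 0.17 mm² = 1.700e-07 m²
R_3 = (1.07×10^-7)(12.3)/(1.700e-07) = 7.742 Ω
R_total = R_1 + R_2 + R_3 = 9.44 Ω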